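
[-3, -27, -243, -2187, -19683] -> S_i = -3*9^i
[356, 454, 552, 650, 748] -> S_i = 356 + 98*i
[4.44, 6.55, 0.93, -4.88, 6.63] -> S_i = Random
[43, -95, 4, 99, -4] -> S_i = Random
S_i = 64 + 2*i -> [64, 66, 68, 70, 72]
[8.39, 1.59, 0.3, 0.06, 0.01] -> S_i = 8.39*0.19^i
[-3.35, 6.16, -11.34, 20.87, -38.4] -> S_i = -3.35*(-1.84)^i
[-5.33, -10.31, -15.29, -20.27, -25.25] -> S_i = -5.33 + -4.98*i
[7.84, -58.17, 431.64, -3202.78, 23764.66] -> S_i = 7.84*(-7.42)^i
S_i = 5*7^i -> [5, 35, 245, 1715, 12005]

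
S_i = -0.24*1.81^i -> [-0.24, -0.43, -0.79, -1.42, -2.58]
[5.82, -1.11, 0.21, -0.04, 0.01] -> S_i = 5.82*(-0.19)^i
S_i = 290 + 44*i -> [290, 334, 378, 422, 466]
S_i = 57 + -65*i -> [57, -8, -73, -138, -203]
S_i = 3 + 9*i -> [3, 12, 21, 30, 39]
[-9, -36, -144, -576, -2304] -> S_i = -9*4^i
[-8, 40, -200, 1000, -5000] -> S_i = -8*-5^i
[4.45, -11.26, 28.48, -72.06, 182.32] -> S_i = 4.45*(-2.53)^i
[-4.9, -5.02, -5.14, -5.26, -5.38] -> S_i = -4.90 + -0.12*i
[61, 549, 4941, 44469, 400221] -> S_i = 61*9^i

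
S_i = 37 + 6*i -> [37, 43, 49, 55, 61]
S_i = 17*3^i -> [17, 51, 153, 459, 1377]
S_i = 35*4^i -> [35, 140, 560, 2240, 8960]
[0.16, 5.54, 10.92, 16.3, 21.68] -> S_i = 0.16 + 5.38*i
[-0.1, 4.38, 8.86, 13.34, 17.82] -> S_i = -0.10 + 4.48*i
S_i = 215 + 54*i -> [215, 269, 323, 377, 431]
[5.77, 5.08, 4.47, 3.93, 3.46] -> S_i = 5.77*0.88^i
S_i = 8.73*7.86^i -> [8.73, 68.62, 539.34, 4239.18, 33319.96]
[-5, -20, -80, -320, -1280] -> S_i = -5*4^i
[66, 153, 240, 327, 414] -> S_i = 66 + 87*i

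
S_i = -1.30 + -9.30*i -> [-1.3, -10.6, -19.9, -29.2, -38.5]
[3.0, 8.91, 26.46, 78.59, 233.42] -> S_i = 3.00*2.97^i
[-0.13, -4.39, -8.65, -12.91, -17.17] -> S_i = -0.13 + -4.26*i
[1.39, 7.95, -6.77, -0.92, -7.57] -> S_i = Random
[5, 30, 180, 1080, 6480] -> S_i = 5*6^i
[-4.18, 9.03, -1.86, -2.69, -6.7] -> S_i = Random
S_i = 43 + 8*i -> [43, 51, 59, 67, 75]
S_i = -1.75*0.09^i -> [-1.75, -0.16, -0.01, -0.0, -0.0]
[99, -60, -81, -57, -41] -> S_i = Random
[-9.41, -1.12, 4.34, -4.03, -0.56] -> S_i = Random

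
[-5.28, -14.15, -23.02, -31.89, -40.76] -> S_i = -5.28 + -8.87*i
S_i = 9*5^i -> [9, 45, 225, 1125, 5625]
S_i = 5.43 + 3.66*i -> [5.43, 9.09, 12.75, 16.41, 20.07]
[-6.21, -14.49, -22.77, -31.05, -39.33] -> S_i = -6.21 + -8.28*i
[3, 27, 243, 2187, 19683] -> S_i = 3*9^i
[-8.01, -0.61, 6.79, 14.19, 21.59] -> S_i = -8.01 + 7.40*i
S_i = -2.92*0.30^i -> [-2.92, -0.88, -0.26, -0.08, -0.02]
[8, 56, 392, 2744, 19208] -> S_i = 8*7^i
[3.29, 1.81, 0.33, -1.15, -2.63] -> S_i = 3.29 + -1.48*i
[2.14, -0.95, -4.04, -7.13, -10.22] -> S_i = 2.14 + -3.09*i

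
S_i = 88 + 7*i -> [88, 95, 102, 109, 116]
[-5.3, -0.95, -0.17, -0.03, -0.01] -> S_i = -5.30*0.18^i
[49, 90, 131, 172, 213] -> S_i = 49 + 41*i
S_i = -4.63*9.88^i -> [-4.63, -45.74, -451.95, -4465.31, -44117.28]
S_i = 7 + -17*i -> [7, -10, -27, -44, -61]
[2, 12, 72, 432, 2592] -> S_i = 2*6^i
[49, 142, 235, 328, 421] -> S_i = 49 + 93*i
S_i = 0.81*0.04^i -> [0.81, 0.03, 0.0, 0.0, 0.0]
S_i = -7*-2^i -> [-7, 14, -28, 56, -112]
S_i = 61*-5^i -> [61, -305, 1525, -7625, 38125]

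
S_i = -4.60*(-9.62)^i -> [-4.6, 44.25, -425.7, 4095.27, -39396.54]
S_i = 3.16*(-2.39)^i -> [3.16, -7.55, 18.05, -43.14, 103.1]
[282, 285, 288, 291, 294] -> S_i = 282 + 3*i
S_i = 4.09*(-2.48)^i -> [4.09, -10.14, 25.16, -62.38, 154.71]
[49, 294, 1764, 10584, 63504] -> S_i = 49*6^i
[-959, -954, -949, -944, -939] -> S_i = -959 + 5*i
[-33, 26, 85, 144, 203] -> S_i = -33 + 59*i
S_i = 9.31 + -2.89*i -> [9.31, 6.42, 3.53, 0.64, -2.25]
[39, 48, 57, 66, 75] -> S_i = 39 + 9*i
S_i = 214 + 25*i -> [214, 239, 264, 289, 314]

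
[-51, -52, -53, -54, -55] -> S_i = -51 + -1*i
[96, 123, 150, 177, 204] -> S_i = 96 + 27*i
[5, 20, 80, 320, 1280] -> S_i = 5*4^i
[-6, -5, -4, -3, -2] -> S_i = -6 + 1*i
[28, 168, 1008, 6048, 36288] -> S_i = 28*6^i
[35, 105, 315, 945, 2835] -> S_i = 35*3^i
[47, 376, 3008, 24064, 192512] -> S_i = 47*8^i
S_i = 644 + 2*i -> [644, 646, 648, 650, 652]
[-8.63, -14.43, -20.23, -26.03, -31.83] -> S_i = -8.63 + -5.80*i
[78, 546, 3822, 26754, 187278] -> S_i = 78*7^i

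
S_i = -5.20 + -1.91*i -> [-5.2, -7.11, -9.02, -10.93, -12.84]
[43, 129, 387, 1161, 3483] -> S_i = 43*3^i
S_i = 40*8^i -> [40, 320, 2560, 20480, 163840]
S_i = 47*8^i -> [47, 376, 3008, 24064, 192512]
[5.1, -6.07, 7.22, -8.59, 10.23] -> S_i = 5.10*(-1.19)^i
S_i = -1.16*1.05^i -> [-1.16, -1.22, -1.28, -1.34, -1.41]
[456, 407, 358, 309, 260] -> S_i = 456 + -49*i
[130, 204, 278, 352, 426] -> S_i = 130 + 74*i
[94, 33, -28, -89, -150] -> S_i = 94 + -61*i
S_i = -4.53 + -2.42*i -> [-4.53, -6.95, -9.37, -11.79, -14.21]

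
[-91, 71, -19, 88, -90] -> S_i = Random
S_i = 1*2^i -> [1, 2, 4, 8, 16]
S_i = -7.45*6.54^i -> [-7.45, -48.72, -318.65, -2083.96, -13629.1]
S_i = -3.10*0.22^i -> [-3.1, -0.68, -0.15, -0.03, -0.01]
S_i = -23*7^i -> [-23, -161, -1127, -7889, -55223]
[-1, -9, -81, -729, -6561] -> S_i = -1*9^i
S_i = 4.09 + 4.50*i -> [4.09, 8.59, 13.09, 17.59, 22.09]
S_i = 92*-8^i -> [92, -736, 5888, -47104, 376832]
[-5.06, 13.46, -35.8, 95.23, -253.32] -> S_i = -5.06*(-2.66)^i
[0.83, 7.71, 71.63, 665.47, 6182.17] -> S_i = 0.83*9.29^i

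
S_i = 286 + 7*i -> [286, 293, 300, 307, 314]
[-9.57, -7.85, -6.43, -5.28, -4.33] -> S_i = -9.57*0.82^i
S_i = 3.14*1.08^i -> [3.14, 3.39, 3.66, 3.96, 4.27]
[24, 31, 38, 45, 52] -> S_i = 24 + 7*i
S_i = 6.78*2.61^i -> [6.78, 17.7, 46.19, 120.55, 314.62]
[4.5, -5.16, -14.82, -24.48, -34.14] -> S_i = 4.50 + -9.66*i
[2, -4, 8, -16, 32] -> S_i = 2*-2^i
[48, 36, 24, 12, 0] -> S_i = 48 + -12*i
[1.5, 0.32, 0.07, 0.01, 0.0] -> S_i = 1.50*0.21^i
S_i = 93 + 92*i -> [93, 185, 277, 369, 461]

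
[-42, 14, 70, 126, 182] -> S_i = -42 + 56*i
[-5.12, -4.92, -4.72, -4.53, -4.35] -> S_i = -5.12*0.96^i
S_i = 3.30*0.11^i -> [3.3, 0.36, 0.04, 0.0, 0.0]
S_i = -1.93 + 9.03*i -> [-1.93, 7.1, 16.13, 25.16, 34.19]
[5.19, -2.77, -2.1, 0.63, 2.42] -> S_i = Random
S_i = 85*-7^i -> [85, -595, 4165, -29155, 204085]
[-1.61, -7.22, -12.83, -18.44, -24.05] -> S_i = -1.61 + -5.61*i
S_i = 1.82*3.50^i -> [1.82, 6.37, 22.3, 78.03, 273.11]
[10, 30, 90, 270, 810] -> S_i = 10*3^i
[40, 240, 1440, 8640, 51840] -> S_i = 40*6^i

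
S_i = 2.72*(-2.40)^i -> [2.72, -6.53, 15.67, -37.6, 90.24]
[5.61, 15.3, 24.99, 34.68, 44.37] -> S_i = 5.61 + 9.69*i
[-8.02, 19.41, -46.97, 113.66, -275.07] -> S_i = -8.02*(-2.42)^i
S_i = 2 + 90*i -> [2, 92, 182, 272, 362]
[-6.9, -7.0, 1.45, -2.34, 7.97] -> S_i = Random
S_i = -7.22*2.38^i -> [-7.22, -17.18, -40.9, -97.33, -231.66]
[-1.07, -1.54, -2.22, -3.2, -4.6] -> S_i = -1.07*1.44^i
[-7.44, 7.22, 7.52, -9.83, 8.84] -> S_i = Random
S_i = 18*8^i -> [18, 144, 1152, 9216, 73728]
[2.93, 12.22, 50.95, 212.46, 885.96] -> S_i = 2.93*4.17^i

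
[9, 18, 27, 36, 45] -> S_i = 9 + 9*i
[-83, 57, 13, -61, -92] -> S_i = Random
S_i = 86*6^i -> [86, 516, 3096, 18576, 111456]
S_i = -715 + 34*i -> [-715, -681, -647, -613, -579]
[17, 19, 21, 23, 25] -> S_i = 17 + 2*i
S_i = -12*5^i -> [-12, -60, -300, -1500, -7500]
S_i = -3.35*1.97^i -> [-3.35, -6.6, -13.0, -25.61, -50.46]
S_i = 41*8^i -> [41, 328, 2624, 20992, 167936]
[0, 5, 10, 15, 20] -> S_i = 0 + 5*i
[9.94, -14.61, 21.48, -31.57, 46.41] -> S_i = 9.94*(-1.47)^i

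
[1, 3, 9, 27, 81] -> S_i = 1*3^i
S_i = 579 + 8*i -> [579, 587, 595, 603, 611]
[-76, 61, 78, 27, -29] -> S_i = Random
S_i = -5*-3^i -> [-5, 15, -45, 135, -405]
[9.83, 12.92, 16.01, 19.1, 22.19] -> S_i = 9.83 + 3.09*i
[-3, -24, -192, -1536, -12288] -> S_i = -3*8^i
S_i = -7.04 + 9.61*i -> [-7.04, 2.57, 12.18, 21.79, 31.4]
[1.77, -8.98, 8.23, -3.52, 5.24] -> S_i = Random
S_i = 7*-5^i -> [7, -35, 175, -875, 4375]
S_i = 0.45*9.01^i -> [0.45, 4.05, 36.53, 329.14, 2965.59]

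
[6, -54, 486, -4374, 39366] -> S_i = 6*-9^i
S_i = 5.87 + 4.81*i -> [5.87, 10.68, 15.49, 20.3, 25.11]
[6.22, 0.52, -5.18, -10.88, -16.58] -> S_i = 6.22 + -5.70*i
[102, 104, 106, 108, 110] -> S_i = 102 + 2*i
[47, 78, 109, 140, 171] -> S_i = 47 + 31*i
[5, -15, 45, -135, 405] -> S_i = 5*-3^i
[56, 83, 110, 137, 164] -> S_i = 56 + 27*i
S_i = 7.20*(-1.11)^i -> [7.2, -7.99, 8.87, -9.85, 10.93]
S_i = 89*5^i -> [89, 445, 2225, 11125, 55625]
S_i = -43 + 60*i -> [-43, 17, 77, 137, 197]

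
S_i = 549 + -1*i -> [549, 548, 547, 546, 545]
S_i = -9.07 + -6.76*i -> [-9.07, -15.83, -22.59, -29.35, -36.11]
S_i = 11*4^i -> [11, 44, 176, 704, 2816]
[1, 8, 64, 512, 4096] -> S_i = 1*8^i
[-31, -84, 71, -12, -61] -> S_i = Random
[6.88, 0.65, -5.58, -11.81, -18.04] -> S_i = 6.88 + -6.23*i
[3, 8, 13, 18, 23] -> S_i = 3 + 5*i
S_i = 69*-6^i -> [69, -414, 2484, -14904, 89424]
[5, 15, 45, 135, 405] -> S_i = 5*3^i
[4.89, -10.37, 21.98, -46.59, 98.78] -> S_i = 4.89*(-2.12)^i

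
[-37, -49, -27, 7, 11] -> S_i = Random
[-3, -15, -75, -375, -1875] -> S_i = -3*5^i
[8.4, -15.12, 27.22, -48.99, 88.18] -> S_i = 8.40*(-1.80)^i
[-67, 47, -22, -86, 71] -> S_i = Random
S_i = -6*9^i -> [-6, -54, -486, -4374, -39366]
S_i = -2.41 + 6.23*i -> [-2.41, 3.82, 10.05, 16.28, 22.51]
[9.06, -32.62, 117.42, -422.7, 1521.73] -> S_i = 9.06*(-3.60)^i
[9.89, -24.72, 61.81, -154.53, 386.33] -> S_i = 9.89*(-2.50)^i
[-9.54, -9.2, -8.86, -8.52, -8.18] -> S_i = -9.54 + 0.34*i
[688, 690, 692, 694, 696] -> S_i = 688 + 2*i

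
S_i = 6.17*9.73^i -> [6.17, 60.03, 584.13, 5683.6, 55301.45]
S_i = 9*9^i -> [9, 81, 729, 6561, 59049]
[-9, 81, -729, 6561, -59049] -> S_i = -9*-9^i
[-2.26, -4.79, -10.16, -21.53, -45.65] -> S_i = -2.26*2.12^i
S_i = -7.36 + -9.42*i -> [-7.36, -16.78, -26.2, -35.62, -45.04]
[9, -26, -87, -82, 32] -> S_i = Random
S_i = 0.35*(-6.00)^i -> [0.35, -2.1, 12.6, -75.6, 453.6]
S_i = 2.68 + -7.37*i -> [2.68, -4.69, -12.06, -19.43, -26.8]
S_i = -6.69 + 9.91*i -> [-6.69, 3.22, 13.13, 23.04, 32.95]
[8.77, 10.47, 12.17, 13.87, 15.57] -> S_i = 8.77 + 1.70*i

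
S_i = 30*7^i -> [30, 210, 1470, 10290, 72030]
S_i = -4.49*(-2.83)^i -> [-4.49, 12.71, -35.96, 101.77, -288.0]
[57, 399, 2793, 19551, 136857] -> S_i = 57*7^i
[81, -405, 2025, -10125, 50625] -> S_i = 81*-5^i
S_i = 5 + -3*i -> [5, 2, -1, -4, -7]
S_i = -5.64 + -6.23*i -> [-5.64, -11.87, -18.1, -24.33, -30.56]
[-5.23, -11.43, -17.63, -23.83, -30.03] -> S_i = -5.23 + -6.20*i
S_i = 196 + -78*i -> [196, 118, 40, -38, -116]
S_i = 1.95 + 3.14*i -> [1.95, 5.09, 8.23, 11.37, 14.51]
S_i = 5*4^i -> [5, 20, 80, 320, 1280]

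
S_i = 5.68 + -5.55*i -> [5.68, 0.13, -5.42, -10.97, -16.52]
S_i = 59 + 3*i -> [59, 62, 65, 68, 71]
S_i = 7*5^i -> [7, 35, 175, 875, 4375]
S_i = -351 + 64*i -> [-351, -287, -223, -159, -95]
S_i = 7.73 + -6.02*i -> [7.73, 1.71, -4.31, -10.33, -16.35]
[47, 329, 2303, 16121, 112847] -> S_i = 47*7^i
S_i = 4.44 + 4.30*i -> [4.44, 8.74, 13.04, 17.34, 21.64]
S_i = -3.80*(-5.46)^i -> [-3.8, 20.75, -113.28, 618.53, -3377.18]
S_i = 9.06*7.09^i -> [9.06, 64.24, 455.43, 3228.99, 22893.55]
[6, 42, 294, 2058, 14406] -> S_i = 6*7^i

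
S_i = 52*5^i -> [52, 260, 1300, 6500, 32500]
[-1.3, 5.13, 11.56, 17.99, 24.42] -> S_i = -1.30 + 6.43*i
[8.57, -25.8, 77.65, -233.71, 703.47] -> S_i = 8.57*(-3.01)^i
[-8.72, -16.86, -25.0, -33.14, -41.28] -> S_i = -8.72 + -8.14*i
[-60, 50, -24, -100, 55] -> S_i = Random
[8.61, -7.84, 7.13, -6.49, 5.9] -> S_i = 8.61*(-0.91)^i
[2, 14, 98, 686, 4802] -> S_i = 2*7^i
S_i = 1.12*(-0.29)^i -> [1.12, -0.32, 0.09, -0.03, 0.01]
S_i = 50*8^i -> [50, 400, 3200, 25600, 204800]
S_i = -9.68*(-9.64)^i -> [-9.68, 93.32, -899.56, 8671.74, -83595.61]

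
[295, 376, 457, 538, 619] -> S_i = 295 + 81*i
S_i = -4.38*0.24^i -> [-4.38, -1.05, -0.25, -0.06, -0.01]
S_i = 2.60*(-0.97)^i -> [2.6, -2.52, 2.45, -2.37, 2.3]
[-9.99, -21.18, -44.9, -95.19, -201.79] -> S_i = -9.99*2.12^i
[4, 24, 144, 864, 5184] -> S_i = 4*6^i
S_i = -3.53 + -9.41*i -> [-3.53, -12.94, -22.35, -31.76, -41.17]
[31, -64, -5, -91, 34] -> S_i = Random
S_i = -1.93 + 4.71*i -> [-1.93, 2.78, 7.49, 12.2, 16.91]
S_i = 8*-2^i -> [8, -16, 32, -64, 128]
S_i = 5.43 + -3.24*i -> [5.43, 2.19, -1.05, -4.29, -7.53]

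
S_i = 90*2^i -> [90, 180, 360, 720, 1440]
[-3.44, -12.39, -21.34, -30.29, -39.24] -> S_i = -3.44 + -8.95*i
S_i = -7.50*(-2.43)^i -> [-7.5, 18.23, -44.29, 107.62, -261.51]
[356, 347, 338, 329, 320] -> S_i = 356 + -9*i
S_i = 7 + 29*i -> [7, 36, 65, 94, 123]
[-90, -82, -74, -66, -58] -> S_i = -90 + 8*i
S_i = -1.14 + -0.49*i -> [-1.14, -1.63, -2.12, -2.61, -3.1]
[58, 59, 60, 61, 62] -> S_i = 58 + 1*i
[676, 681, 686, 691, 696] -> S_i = 676 + 5*i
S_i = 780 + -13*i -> [780, 767, 754, 741, 728]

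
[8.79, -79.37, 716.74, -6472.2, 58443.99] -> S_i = 8.79*(-9.03)^i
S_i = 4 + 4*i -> [4, 8, 12, 16, 20]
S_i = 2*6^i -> [2, 12, 72, 432, 2592]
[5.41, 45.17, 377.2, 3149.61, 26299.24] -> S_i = 5.41*8.35^i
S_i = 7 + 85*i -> [7, 92, 177, 262, 347]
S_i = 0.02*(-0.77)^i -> [0.02, -0.02, 0.01, -0.01, 0.01]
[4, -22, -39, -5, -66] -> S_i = Random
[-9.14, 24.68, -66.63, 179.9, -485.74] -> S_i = -9.14*(-2.70)^i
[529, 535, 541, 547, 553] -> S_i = 529 + 6*i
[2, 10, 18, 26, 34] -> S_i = 2 + 8*i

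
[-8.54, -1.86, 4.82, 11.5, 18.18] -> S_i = -8.54 + 6.68*i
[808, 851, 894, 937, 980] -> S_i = 808 + 43*i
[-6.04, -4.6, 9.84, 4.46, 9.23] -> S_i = Random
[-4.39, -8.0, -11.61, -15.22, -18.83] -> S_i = -4.39 + -3.61*i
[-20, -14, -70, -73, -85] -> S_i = Random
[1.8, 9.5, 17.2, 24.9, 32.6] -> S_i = 1.80 + 7.70*i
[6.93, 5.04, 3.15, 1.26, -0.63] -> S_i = 6.93 + -1.89*i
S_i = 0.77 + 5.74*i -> [0.77, 6.51, 12.25, 17.99, 23.73]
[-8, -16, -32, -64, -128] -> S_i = -8*2^i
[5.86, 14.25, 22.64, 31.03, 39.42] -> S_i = 5.86 + 8.39*i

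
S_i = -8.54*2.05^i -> [-8.54, -17.51, -35.89, -73.57, -150.82]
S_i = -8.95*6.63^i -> [-8.95, -59.34, -393.41, -2608.34, -17293.27]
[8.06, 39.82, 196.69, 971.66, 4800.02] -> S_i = 8.06*4.94^i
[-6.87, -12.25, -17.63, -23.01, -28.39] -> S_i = -6.87 + -5.38*i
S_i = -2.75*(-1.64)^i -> [-2.75, 4.51, -7.4, 12.13, -19.89]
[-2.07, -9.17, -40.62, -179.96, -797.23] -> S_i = -2.07*4.43^i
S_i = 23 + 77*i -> [23, 100, 177, 254, 331]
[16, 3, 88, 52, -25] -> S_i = Random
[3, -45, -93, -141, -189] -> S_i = 3 + -48*i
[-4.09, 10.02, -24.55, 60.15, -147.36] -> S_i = -4.09*(-2.45)^i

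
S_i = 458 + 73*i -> [458, 531, 604, 677, 750]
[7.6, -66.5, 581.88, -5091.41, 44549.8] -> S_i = 7.60*(-8.75)^i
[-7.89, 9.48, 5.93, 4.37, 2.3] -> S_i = Random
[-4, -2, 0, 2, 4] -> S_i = -4 + 2*i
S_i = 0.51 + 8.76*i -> [0.51, 9.27, 18.03, 26.79, 35.55]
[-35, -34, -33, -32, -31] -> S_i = -35 + 1*i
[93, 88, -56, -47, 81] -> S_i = Random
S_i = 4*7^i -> [4, 28, 196, 1372, 9604]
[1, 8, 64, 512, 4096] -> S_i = 1*8^i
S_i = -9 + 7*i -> [-9, -2, 5, 12, 19]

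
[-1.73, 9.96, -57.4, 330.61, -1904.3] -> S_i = -1.73*(-5.76)^i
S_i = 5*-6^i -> [5, -30, 180, -1080, 6480]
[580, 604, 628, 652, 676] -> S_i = 580 + 24*i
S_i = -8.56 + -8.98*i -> [-8.56, -17.54, -26.52, -35.5, -44.48]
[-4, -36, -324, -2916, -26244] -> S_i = -4*9^i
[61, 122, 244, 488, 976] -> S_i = 61*2^i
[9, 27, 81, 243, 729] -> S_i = 9*3^i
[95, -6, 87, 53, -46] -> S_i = Random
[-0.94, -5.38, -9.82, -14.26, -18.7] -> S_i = -0.94 + -4.44*i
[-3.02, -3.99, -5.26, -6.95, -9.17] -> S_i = -3.02*1.32^i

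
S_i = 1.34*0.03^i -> [1.34, 0.04, 0.0, 0.0, 0.0]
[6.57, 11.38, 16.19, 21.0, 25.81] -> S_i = 6.57 + 4.81*i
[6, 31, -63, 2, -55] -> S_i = Random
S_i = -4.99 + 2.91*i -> [-4.99, -2.08, 0.83, 3.74, 6.65]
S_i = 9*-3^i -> [9, -27, 81, -243, 729]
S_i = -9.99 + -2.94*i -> [-9.99, -12.93, -15.87, -18.81, -21.75]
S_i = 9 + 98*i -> [9, 107, 205, 303, 401]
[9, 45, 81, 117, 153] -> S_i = 9 + 36*i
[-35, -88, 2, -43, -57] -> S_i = Random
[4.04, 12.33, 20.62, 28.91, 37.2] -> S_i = 4.04 + 8.29*i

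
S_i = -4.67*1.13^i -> [-4.67, -5.28, -5.96, -6.74, -7.61]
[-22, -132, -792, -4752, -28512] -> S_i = -22*6^i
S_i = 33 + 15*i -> [33, 48, 63, 78, 93]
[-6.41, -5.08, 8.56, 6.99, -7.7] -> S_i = Random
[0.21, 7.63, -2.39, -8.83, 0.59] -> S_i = Random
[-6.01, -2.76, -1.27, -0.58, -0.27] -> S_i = -6.01*0.46^i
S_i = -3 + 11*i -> [-3, 8, 19, 30, 41]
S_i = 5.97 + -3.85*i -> [5.97, 2.12, -1.73, -5.58, -9.43]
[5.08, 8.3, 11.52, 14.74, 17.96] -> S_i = 5.08 + 3.22*i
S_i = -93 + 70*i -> [-93, -23, 47, 117, 187]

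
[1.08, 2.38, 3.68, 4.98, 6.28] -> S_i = 1.08 + 1.30*i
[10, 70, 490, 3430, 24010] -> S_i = 10*7^i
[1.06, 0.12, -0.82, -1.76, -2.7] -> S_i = 1.06 + -0.94*i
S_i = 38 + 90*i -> [38, 128, 218, 308, 398]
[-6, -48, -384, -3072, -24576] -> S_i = -6*8^i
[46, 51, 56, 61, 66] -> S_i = 46 + 5*i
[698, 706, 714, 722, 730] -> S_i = 698 + 8*i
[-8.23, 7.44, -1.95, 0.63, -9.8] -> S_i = Random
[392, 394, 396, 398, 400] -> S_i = 392 + 2*i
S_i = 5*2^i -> [5, 10, 20, 40, 80]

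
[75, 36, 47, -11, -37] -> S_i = Random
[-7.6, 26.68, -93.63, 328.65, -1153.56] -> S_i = -7.60*(-3.51)^i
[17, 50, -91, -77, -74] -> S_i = Random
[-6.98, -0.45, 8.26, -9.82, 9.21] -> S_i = Random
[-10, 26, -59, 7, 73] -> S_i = Random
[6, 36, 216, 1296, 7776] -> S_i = 6*6^i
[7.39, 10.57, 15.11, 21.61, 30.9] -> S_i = 7.39*1.43^i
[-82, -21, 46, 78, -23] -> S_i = Random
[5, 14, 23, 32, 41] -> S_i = 5 + 9*i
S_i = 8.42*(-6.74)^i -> [8.42, -56.75, 382.5, -2578.05, 17376.07]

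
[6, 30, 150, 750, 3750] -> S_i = 6*5^i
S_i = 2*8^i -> [2, 16, 128, 1024, 8192]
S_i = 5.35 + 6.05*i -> [5.35, 11.4, 17.45, 23.5, 29.55]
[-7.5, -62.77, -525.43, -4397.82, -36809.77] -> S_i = -7.50*8.37^i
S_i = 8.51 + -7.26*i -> [8.51, 1.25, -6.01, -13.27, -20.53]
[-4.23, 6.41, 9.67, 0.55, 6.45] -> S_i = Random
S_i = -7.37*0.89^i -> [-7.37, -6.56, -5.84, -5.2, -4.62]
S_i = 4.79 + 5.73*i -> [4.79, 10.52, 16.25, 21.98, 27.71]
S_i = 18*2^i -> [18, 36, 72, 144, 288]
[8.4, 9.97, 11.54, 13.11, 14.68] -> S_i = 8.40 + 1.57*i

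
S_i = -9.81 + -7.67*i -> [-9.81, -17.48, -25.15, -32.82, -40.49]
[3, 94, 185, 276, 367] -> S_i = 3 + 91*i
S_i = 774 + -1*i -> [774, 773, 772, 771, 770]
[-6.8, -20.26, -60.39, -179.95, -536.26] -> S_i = -6.80*2.98^i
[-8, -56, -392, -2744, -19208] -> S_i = -8*7^i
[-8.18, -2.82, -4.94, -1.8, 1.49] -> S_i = Random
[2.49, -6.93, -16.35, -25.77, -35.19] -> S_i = 2.49 + -9.42*i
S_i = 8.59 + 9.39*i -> [8.59, 17.98, 27.37, 36.76, 46.15]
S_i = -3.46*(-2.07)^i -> [-3.46, 7.16, -14.83, 30.69, -63.53]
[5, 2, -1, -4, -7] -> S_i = 5 + -3*i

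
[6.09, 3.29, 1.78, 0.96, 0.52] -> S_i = 6.09*0.54^i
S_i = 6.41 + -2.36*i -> [6.41, 4.05, 1.69, -0.67, -3.03]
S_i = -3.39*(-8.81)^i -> [-3.39, 29.87, -263.12, 2318.07, -20422.24]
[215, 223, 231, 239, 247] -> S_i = 215 + 8*i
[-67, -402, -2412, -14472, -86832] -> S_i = -67*6^i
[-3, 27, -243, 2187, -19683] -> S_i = -3*-9^i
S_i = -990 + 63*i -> [-990, -927, -864, -801, -738]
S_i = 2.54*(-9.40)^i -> [2.54, -23.88, 224.43, -2109.68, 19831.02]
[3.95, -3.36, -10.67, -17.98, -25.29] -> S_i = 3.95 + -7.31*i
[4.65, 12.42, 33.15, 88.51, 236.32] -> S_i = 4.65*2.67^i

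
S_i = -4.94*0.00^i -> [-4.94, -0.0, -0.0, -0.0, -0.0]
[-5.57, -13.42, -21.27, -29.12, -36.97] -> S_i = -5.57 + -7.85*i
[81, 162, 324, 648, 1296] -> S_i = 81*2^i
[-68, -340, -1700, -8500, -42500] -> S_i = -68*5^i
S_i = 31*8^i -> [31, 248, 1984, 15872, 126976]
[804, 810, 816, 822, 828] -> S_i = 804 + 6*i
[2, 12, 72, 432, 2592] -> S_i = 2*6^i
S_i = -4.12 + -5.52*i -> [-4.12, -9.64, -15.16, -20.68, -26.2]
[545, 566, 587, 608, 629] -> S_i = 545 + 21*i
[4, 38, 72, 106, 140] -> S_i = 4 + 34*i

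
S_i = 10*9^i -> [10, 90, 810, 7290, 65610]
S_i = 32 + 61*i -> [32, 93, 154, 215, 276]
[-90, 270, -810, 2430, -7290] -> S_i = -90*-3^i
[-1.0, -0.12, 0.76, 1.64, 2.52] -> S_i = -1.00 + 0.88*i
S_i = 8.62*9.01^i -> [8.62, 77.67, 699.77, 6304.95, 56807.6]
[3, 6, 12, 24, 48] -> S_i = 3*2^i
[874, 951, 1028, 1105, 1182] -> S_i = 874 + 77*i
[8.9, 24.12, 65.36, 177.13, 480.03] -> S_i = 8.90*2.71^i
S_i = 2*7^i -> [2, 14, 98, 686, 4802]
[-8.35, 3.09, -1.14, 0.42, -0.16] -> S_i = -8.35*(-0.37)^i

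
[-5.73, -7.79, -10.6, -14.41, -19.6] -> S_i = -5.73*1.36^i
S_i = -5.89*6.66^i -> [-5.89, -39.23, -261.25, -1739.95, -11588.1]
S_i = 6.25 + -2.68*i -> [6.25, 3.57, 0.89, -1.79, -4.47]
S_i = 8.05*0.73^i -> [8.05, 5.88, 4.29, 3.13, 2.29]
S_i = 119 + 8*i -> [119, 127, 135, 143, 151]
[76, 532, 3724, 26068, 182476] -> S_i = 76*7^i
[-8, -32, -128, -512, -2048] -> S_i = -8*4^i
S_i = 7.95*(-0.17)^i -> [7.95, -1.35, 0.23, -0.04, 0.01]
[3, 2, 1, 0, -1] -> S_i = 3 + -1*i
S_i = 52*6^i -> [52, 312, 1872, 11232, 67392]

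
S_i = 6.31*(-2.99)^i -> [6.31, -18.87, 56.41, -168.67, 504.33]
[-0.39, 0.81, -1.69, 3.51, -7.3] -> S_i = -0.39*(-2.08)^i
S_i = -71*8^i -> [-71, -568, -4544, -36352, -290816]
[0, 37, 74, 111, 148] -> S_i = 0 + 37*i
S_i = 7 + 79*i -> [7, 86, 165, 244, 323]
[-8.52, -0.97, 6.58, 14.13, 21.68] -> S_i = -8.52 + 7.55*i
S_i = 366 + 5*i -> [366, 371, 376, 381, 386]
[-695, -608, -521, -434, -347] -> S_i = -695 + 87*i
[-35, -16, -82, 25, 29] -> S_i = Random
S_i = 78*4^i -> [78, 312, 1248, 4992, 19968]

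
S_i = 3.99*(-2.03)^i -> [3.99, -8.1, 16.44, -33.38, 67.76]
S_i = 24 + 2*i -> [24, 26, 28, 30, 32]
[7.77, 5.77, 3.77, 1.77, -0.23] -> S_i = 7.77 + -2.00*i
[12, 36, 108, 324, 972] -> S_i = 12*3^i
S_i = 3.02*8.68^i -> [3.02, 26.21, 227.53, 1975.0, 17142.96]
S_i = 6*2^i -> [6, 12, 24, 48, 96]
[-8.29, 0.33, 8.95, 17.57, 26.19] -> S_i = -8.29 + 8.62*i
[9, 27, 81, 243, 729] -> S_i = 9*3^i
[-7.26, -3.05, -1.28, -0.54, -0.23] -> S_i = -7.26*0.42^i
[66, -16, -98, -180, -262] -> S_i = 66 + -82*i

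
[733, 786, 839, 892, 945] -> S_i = 733 + 53*i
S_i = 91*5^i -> [91, 455, 2275, 11375, 56875]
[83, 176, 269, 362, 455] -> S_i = 83 + 93*i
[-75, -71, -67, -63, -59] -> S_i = -75 + 4*i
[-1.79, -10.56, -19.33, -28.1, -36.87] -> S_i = -1.79 + -8.77*i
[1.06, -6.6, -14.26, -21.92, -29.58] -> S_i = 1.06 + -7.66*i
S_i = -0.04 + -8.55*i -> [-0.04, -8.59, -17.14, -25.69, -34.24]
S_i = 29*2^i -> [29, 58, 116, 232, 464]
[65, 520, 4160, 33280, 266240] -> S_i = 65*8^i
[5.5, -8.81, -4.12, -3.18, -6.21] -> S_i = Random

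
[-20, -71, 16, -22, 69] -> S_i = Random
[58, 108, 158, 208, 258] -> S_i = 58 + 50*i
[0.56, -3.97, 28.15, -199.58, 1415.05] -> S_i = 0.56*(-7.09)^i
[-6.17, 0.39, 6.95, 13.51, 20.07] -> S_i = -6.17 + 6.56*i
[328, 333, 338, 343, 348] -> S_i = 328 + 5*i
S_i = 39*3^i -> [39, 117, 351, 1053, 3159]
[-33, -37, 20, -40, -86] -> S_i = Random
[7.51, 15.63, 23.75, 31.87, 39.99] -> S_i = 7.51 + 8.12*i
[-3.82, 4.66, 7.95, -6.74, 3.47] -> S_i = Random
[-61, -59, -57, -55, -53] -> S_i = -61 + 2*i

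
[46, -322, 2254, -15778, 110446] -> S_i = 46*-7^i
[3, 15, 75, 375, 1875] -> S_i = 3*5^i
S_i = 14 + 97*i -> [14, 111, 208, 305, 402]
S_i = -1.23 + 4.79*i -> [-1.23, 3.56, 8.35, 13.14, 17.93]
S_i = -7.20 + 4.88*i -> [-7.2, -2.32, 2.56, 7.44, 12.32]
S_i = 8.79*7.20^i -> [8.79, 63.29, 455.67, 3280.85, 23622.12]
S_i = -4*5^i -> [-4, -20, -100, -500, -2500]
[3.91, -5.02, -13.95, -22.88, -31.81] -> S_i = 3.91 + -8.93*i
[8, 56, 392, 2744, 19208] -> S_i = 8*7^i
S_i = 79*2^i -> [79, 158, 316, 632, 1264]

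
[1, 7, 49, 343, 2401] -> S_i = 1*7^i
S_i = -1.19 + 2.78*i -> [-1.19, 1.59, 4.37, 7.15, 9.93]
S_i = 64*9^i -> [64, 576, 5184, 46656, 419904]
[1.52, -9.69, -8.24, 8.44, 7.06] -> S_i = Random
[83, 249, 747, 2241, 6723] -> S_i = 83*3^i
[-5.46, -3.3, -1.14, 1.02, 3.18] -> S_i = -5.46 + 2.16*i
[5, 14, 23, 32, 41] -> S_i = 5 + 9*i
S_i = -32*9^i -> [-32, -288, -2592, -23328, -209952]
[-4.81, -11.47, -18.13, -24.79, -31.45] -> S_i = -4.81 + -6.66*i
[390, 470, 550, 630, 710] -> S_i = 390 + 80*i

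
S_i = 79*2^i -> [79, 158, 316, 632, 1264]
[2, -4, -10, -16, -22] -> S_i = 2 + -6*i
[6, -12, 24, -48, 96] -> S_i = 6*-2^i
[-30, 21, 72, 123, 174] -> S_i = -30 + 51*i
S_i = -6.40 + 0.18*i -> [-6.4, -6.22, -6.04, -5.86, -5.68]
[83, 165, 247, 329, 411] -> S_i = 83 + 82*i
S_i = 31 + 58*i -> [31, 89, 147, 205, 263]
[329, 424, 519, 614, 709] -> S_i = 329 + 95*i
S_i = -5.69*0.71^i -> [-5.69, -4.04, -2.87, -2.04, -1.45]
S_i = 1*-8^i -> [1, -8, 64, -512, 4096]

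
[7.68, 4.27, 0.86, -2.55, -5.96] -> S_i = 7.68 + -3.41*i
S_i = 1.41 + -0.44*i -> [1.41, 0.97, 0.53, 0.09, -0.35]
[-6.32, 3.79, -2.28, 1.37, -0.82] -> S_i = -6.32*(-0.60)^i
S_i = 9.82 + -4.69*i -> [9.82, 5.13, 0.44, -4.25, -8.94]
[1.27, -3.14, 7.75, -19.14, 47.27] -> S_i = 1.27*(-2.47)^i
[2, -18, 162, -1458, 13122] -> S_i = 2*-9^i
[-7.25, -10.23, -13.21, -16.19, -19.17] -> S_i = -7.25 + -2.98*i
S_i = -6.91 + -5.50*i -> [-6.91, -12.41, -17.91, -23.41, -28.91]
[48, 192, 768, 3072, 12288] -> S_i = 48*4^i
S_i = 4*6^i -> [4, 24, 144, 864, 5184]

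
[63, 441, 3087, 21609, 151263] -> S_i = 63*7^i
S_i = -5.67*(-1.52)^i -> [-5.67, 8.62, -13.1, 19.91, -30.27]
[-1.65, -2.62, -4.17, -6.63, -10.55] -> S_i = -1.65*1.59^i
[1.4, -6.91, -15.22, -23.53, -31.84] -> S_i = 1.40 + -8.31*i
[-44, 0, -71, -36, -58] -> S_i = Random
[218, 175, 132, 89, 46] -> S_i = 218 + -43*i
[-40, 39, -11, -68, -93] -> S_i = Random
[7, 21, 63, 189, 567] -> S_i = 7*3^i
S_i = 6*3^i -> [6, 18, 54, 162, 486]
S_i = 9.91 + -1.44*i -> [9.91, 8.47, 7.03, 5.59, 4.15]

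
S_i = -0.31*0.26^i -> [-0.31, -0.08, -0.02, -0.01, -0.0]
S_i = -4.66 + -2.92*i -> [-4.66, -7.58, -10.5, -13.42, -16.34]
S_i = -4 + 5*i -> [-4, 1, 6, 11, 16]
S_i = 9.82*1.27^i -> [9.82, 12.47, 15.84, 20.12, 25.55]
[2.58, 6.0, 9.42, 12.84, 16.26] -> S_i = 2.58 + 3.42*i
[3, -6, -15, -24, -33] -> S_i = 3 + -9*i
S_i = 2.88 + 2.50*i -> [2.88, 5.38, 7.88, 10.38, 12.88]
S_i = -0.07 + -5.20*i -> [-0.07, -5.27, -10.47, -15.67, -20.87]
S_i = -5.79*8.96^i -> [-5.79, -51.88, -464.83, -4164.88, -37317.33]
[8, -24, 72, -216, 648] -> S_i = 8*-3^i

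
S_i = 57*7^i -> [57, 399, 2793, 19551, 136857]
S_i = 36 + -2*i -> [36, 34, 32, 30, 28]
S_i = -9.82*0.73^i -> [-9.82, -7.17, -5.23, -3.82, -2.79]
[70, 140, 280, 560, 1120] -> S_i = 70*2^i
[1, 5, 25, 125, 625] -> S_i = 1*5^i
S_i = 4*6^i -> [4, 24, 144, 864, 5184]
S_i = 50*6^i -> [50, 300, 1800, 10800, 64800]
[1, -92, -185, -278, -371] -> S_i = 1 + -93*i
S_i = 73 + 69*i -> [73, 142, 211, 280, 349]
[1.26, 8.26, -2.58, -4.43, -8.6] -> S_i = Random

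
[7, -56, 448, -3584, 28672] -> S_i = 7*-8^i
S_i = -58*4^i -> [-58, -232, -928, -3712, -14848]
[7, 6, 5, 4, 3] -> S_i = 7 + -1*i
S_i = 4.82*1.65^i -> [4.82, 7.95, 13.12, 21.65, 35.73]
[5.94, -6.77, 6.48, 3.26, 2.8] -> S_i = Random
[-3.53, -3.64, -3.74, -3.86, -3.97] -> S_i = -3.53*1.03^i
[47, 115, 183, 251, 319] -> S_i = 47 + 68*i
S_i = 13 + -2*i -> [13, 11, 9, 7, 5]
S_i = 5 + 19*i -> [5, 24, 43, 62, 81]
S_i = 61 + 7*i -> [61, 68, 75, 82, 89]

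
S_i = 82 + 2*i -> [82, 84, 86, 88, 90]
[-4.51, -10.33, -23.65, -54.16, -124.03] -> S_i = -4.51*2.29^i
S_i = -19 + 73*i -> [-19, 54, 127, 200, 273]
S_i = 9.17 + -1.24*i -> [9.17, 7.93, 6.69, 5.45, 4.21]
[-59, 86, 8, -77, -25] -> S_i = Random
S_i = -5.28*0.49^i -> [-5.28, -2.59, -1.27, -0.62, -0.3]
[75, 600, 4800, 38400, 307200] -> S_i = 75*8^i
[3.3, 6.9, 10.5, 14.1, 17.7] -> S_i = 3.30 + 3.60*i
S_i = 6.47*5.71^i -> [6.47, 36.94, 210.95, 1204.52, 6877.79]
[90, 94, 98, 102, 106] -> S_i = 90 + 4*i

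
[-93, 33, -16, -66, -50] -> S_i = Random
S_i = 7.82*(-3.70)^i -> [7.82, -28.93, 107.06, -396.11, 1465.59]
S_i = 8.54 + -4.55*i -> [8.54, 3.99, -0.56, -5.11, -9.66]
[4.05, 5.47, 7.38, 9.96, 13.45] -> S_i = 4.05*1.35^i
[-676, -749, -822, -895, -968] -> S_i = -676 + -73*i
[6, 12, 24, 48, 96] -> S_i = 6*2^i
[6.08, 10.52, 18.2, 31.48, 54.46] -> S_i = 6.08*1.73^i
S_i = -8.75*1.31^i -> [-8.75, -11.46, -15.02, -19.67, -25.77]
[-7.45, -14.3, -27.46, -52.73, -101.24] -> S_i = -7.45*1.92^i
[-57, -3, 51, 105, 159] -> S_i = -57 + 54*i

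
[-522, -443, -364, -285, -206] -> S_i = -522 + 79*i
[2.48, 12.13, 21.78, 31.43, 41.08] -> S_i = 2.48 + 9.65*i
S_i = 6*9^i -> [6, 54, 486, 4374, 39366]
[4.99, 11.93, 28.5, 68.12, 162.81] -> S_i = 4.99*2.39^i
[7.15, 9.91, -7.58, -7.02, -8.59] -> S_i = Random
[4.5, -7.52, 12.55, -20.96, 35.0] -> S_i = 4.50*(-1.67)^i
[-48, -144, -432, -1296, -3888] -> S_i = -48*3^i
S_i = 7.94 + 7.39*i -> [7.94, 15.33, 22.72, 30.11, 37.5]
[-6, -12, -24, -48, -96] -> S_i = -6*2^i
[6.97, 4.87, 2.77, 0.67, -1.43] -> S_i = 6.97 + -2.10*i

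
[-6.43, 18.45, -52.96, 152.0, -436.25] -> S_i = -6.43*(-2.87)^i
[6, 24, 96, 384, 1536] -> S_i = 6*4^i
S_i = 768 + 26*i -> [768, 794, 820, 846, 872]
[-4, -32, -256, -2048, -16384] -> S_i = -4*8^i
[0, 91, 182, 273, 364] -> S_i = 0 + 91*i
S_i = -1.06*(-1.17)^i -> [-1.06, 1.24, -1.45, 1.7, -1.99]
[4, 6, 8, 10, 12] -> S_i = 4 + 2*i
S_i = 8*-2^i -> [8, -16, 32, -64, 128]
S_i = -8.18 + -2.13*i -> [-8.18, -10.31, -12.44, -14.57, -16.7]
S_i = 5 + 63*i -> [5, 68, 131, 194, 257]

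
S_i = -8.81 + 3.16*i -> [-8.81, -5.65, -2.49, 0.67, 3.83]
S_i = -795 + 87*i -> [-795, -708, -621, -534, -447]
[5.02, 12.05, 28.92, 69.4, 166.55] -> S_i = 5.02*2.40^i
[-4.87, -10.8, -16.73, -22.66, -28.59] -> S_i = -4.87 + -5.93*i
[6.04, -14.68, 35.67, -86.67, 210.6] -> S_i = 6.04*(-2.43)^i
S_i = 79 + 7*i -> [79, 86, 93, 100, 107]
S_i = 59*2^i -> [59, 118, 236, 472, 944]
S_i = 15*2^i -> [15, 30, 60, 120, 240]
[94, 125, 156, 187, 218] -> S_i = 94 + 31*i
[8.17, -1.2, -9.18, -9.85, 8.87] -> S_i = Random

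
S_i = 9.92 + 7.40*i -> [9.92, 17.32, 24.72, 32.12, 39.52]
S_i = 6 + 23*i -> [6, 29, 52, 75, 98]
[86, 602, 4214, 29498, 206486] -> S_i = 86*7^i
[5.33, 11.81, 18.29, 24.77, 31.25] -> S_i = 5.33 + 6.48*i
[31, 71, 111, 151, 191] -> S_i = 31 + 40*i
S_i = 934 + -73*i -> [934, 861, 788, 715, 642]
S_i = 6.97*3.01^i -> [6.97, 20.98, 63.15, 190.08, 572.14]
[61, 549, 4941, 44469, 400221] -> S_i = 61*9^i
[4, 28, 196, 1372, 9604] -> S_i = 4*7^i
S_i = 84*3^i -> [84, 252, 756, 2268, 6804]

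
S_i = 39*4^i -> [39, 156, 624, 2496, 9984]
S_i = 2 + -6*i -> [2, -4, -10, -16, -22]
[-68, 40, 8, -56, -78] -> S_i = Random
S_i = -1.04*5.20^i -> [-1.04, -5.41, -28.12, -146.23, -760.41]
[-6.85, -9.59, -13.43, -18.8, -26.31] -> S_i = -6.85*1.40^i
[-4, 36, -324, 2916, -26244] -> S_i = -4*-9^i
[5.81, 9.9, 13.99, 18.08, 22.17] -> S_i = 5.81 + 4.09*i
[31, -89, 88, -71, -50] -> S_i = Random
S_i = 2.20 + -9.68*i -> [2.2, -7.48, -17.16, -26.84, -36.52]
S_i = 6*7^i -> [6, 42, 294, 2058, 14406]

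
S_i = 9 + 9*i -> [9, 18, 27, 36, 45]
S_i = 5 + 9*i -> [5, 14, 23, 32, 41]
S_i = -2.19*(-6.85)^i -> [-2.19, 15.0, -102.76, 703.91, -4821.77]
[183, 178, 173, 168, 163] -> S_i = 183 + -5*i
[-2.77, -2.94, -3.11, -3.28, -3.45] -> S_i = -2.77 + -0.17*i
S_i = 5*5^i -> [5, 25, 125, 625, 3125]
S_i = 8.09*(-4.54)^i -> [8.09, -36.73, 166.75, -757.04, 3436.94]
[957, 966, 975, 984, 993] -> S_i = 957 + 9*i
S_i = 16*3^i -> [16, 48, 144, 432, 1296]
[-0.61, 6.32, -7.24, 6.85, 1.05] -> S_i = Random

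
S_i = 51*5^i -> [51, 255, 1275, 6375, 31875]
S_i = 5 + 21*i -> [5, 26, 47, 68, 89]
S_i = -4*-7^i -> [-4, 28, -196, 1372, -9604]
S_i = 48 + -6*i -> [48, 42, 36, 30, 24]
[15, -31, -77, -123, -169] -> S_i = 15 + -46*i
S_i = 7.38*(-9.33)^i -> [7.38, -68.86, 642.42, -5993.79, 55922.03]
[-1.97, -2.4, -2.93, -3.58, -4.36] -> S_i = -1.97*1.22^i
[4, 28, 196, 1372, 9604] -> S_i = 4*7^i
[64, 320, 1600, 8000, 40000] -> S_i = 64*5^i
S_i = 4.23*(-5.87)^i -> [4.23, -24.83, 145.75, -855.57, 5022.19]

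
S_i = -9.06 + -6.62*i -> [-9.06, -15.68, -22.3, -28.92, -35.54]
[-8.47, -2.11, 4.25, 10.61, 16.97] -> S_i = -8.47 + 6.36*i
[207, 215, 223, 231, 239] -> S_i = 207 + 8*i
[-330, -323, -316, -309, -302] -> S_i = -330 + 7*i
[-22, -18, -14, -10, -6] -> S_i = -22 + 4*i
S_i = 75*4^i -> [75, 300, 1200, 4800, 19200]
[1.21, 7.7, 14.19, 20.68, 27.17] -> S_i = 1.21 + 6.49*i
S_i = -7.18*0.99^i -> [-7.18, -7.11, -7.04, -6.97, -6.9]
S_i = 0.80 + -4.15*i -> [0.8, -3.35, -7.5, -11.65, -15.8]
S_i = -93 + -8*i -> [-93, -101, -109, -117, -125]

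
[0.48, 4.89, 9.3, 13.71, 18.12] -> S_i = 0.48 + 4.41*i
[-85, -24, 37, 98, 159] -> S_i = -85 + 61*i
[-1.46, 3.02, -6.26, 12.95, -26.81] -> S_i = -1.46*(-2.07)^i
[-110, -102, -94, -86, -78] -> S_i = -110 + 8*i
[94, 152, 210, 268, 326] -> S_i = 94 + 58*i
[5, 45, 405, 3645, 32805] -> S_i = 5*9^i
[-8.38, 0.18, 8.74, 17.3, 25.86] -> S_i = -8.38 + 8.56*i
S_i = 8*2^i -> [8, 16, 32, 64, 128]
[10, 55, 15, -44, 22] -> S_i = Random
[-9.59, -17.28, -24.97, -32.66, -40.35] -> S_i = -9.59 + -7.69*i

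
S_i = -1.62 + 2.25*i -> [-1.62, 0.63, 2.88, 5.13, 7.38]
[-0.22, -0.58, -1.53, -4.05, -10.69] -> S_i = -0.22*2.64^i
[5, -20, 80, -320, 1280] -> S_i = 5*-4^i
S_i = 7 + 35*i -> [7, 42, 77, 112, 147]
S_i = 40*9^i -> [40, 360, 3240, 29160, 262440]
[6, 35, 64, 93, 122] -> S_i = 6 + 29*i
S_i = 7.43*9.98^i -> [7.43, 74.15, 740.03, 7385.51, 73707.38]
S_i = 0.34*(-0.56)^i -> [0.34, -0.19, 0.11, -0.06, 0.03]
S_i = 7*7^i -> [7, 49, 343, 2401, 16807]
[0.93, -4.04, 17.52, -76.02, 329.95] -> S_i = 0.93*(-4.34)^i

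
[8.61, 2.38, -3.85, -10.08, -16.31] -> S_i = 8.61 + -6.23*i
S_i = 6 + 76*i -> [6, 82, 158, 234, 310]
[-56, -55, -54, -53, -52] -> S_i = -56 + 1*i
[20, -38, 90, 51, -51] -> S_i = Random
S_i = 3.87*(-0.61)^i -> [3.87, -2.36, 1.44, -0.88, 0.54]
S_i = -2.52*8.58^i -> [-2.52, -21.62, -185.51, -1591.7, -13656.82]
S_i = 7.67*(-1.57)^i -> [7.67, -12.04, 18.91, -29.68, 46.6]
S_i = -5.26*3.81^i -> [-5.26, -20.04, -76.35, -290.91, -1108.37]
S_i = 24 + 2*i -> [24, 26, 28, 30, 32]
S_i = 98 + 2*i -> [98, 100, 102, 104, 106]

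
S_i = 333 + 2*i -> [333, 335, 337, 339, 341]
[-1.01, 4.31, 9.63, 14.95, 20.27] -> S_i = -1.01 + 5.32*i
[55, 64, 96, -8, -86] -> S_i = Random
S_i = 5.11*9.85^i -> [5.11, 50.33, 495.78, 4883.48, 48102.3]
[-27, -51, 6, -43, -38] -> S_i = Random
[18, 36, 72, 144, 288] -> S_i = 18*2^i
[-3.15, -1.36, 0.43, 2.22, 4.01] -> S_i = -3.15 + 1.79*i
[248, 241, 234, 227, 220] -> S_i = 248 + -7*i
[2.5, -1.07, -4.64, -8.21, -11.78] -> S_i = 2.50 + -3.57*i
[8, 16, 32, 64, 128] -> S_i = 8*2^i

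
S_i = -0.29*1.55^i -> [-0.29, -0.45, -0.7, -1.08, -1.67]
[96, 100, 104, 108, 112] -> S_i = 96 + 4*i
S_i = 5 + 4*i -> [5, 9, 13, 17, 21]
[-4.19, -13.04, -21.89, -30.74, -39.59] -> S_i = -4.19 + -8.85*i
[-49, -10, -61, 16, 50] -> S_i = Random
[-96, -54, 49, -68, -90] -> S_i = Random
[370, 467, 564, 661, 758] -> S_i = 370 + 97*i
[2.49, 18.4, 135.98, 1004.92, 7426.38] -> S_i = 2.49*7.39^i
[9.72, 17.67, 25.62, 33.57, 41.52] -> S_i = 9.72 + 7.95*i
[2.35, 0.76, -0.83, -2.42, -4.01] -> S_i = 2.35 + -1.59*i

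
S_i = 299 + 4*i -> [299, 303, 307, 311, 315]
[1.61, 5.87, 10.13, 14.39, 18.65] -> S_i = 1.61 + 4.26*i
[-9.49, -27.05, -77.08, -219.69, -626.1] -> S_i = -9.49*2.85^i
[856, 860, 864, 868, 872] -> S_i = 856 + 4*i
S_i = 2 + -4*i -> [2, -2, -6, -10, -14]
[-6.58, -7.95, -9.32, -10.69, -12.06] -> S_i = -6.58 + -1.37*i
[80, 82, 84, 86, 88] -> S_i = 80 + 2*i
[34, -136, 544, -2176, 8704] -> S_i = 34*-4^i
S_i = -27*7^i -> [-27, -189, -1323, -9261, -64827]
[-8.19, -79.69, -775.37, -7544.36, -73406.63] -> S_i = -8.19*9.73^i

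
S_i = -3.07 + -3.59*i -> [-3.07, -6.66, -10.25, -13.84, -17.43]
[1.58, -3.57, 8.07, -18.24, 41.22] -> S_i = 1.58*(-2.26)^i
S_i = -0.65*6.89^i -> [-0.65, -4.48, -30.86, -212.6, -1464.84]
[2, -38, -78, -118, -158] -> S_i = 2 + -40*i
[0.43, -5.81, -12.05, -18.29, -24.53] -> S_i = 0.43 + -6.24*i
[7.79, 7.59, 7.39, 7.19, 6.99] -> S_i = 7.79 + -0.20*i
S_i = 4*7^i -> [4, 28, 196, 1372, 9604]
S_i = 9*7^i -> [9, 63, 441, 3087, 21609]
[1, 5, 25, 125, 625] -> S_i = 1*5^i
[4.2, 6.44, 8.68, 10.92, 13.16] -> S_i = 4.20 + 2.24*i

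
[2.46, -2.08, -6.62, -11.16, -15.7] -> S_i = 2.46 + -4.54*i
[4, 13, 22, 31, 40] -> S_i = 4 + 9*i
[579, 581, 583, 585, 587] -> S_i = 579 + 2*i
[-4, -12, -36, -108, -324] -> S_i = -4*3^i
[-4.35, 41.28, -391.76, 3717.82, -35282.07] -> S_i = -4.35*(-9.49)^i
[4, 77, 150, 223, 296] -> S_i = 4 + 73*i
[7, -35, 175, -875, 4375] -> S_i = 7*-5^i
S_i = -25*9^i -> [-25, -225, -2025, -18225, -164025]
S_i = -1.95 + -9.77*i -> [-1.95, -11.72, -21.49, -31.26, -41.03]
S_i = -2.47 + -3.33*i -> [-2.47, -5.8, -9.13, -12.46, -15.79]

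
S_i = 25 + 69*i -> [25, 94, 163, 232, 301]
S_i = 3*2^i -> [3, 6, 12, 24, 48]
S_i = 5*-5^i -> [5, -25, 125, -625, 3125]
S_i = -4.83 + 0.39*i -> [-4.83, -4.44, -4.05, -3.66, -3.27]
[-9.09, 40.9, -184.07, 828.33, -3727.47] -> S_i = -9.09*(-4.50)^i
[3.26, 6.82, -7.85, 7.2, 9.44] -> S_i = Random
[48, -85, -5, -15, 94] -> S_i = Random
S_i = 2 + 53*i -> [2, 55, 108, 161, 214]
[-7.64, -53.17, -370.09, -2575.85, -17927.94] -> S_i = -7.64*6.96^i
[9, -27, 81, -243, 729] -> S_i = 9*-3^i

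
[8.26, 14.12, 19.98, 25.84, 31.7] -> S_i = 8.26 + 5.86*i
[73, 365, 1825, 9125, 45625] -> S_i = 73*5^i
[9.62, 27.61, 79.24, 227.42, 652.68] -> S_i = 9.62*2.87^i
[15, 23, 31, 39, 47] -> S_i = 15 + 8*i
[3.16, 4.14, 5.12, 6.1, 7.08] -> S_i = 3.16 + 0.98*i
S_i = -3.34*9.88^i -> [-3.34, -33.0, -326.03, -3221.2, -31825.43]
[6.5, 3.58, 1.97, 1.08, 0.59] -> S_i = 6.50*0.55^i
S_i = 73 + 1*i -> [73, 74, 75, 76, 77]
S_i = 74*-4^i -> [74, -296, 1184, -4736, 18944]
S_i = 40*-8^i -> [40, -320, 2560, -20480, 163840]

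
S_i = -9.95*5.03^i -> [-9.95, -50.05, -251.74, -1266.27, -6369.35]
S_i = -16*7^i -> [-16, -112, -784, -5488, -38416]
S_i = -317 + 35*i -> [-317, -282, -247, -212, -177]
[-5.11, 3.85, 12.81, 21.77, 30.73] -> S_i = -5.11 + 8.96*i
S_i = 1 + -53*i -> [1, -52, -105, -158, -211]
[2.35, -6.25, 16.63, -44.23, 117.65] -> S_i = 2.35*(-2.66)^i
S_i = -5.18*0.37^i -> [-5.18, -1.92, -0.71, -0.26, -0.1]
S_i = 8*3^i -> [8, 24, 72, 216, 648]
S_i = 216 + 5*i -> [216, 221, 226, 231, 236]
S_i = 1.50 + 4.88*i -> [1.5, 6.38, 11.26, 16.14, 21.02]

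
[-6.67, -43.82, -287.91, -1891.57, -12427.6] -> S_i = -6.67*6.57^i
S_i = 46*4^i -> [46, 184, 736, 2944, 11776]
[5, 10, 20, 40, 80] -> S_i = 5*2^i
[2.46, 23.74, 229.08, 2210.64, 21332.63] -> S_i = 2.46*9.65^i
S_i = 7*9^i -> [7, 63, 567, 5103, 45927]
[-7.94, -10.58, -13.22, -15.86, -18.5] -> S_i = -7.94 + -2.64*i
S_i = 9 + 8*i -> [9, 17, 25, 33, 41]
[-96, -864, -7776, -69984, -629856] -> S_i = -96*9^i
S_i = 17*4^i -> [17, 68, 272, 1088, 4352]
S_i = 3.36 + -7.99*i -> [3.36, -4.63, -12.62, -20.61, -28.6]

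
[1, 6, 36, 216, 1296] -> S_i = 1*6^i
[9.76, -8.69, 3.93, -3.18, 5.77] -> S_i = Random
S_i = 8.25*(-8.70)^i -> [8.25, -71.77, 624.44, -5432.65, 47264.05]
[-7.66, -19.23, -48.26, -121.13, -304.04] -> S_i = -7.66*2.51^i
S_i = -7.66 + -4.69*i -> [-7.66, -12.35, -17.04, -21.73, -26.42]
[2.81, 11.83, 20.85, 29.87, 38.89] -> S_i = 2.81 + 9.02*i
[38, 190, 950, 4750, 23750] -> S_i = 38*5^i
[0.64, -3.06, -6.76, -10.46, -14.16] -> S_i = 0.64 + -3.70*i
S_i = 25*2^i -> [25, 50, 100, 200, 400]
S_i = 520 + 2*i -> [520, 522, 524, 526, 528]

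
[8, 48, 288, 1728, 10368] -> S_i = 8*6^i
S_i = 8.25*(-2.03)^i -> [8.25, -16.75, 34.0, -69.01, 140.1]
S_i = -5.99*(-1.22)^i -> [-5.99, 7.31, -8.92, 10.88, -13.27]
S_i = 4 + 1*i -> [4, 5, 6, 7, 8]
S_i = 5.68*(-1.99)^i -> [5.68, -11.3, 22.49, -44.76, 89.08]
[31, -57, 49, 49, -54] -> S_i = Random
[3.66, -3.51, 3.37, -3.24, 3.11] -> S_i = 3.66*(-0.96)^i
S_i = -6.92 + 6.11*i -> [-6.92, -0.81, 5.3, 11.41, 17.52]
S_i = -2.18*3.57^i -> [-2.18, -7.78, -27.78, -99.19, -354.1]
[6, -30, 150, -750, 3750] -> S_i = 6*-5^i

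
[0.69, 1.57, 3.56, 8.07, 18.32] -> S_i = 0.69*2.27^i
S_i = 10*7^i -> [10, 70, 490, 3430, 24010]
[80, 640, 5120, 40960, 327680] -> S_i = 80*8^i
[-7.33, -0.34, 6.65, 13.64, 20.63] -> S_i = -7.33 + 6.99*i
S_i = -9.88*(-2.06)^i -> [-9.88, 20.35, -41.93, 86.37, -177.92]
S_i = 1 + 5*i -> [1, 6, 11, 16, 21]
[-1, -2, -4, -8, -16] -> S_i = -1*2^i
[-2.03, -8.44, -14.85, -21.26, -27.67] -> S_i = -2.03 + -6.41*i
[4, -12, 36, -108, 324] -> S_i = 4*-3^i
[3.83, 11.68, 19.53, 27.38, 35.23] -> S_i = 3.83 + 7.85*i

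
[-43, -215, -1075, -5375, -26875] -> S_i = -43*5^i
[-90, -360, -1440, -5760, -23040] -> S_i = -90*4^i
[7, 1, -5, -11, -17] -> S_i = 7 + -6*i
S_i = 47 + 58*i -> [47, 105, 163, 221, 279]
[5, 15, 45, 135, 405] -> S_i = 5*3^i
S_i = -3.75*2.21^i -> [-3.75, -8.29, -18.32, -40.48, -89.45]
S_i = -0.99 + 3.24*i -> [-0.99, 2.25, 5.49, 8.73, 11.97]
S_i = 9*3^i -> [9, 27, 81, 243, 729]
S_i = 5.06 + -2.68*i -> [5.06, 2.38, -0.3, -2.98, -5.66]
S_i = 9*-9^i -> [9, -81, 729, -6561, 59049]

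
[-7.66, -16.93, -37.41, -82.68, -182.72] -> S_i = -7.66*2.21^i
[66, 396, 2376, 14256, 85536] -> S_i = 66*6^i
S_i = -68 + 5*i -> [-68, -63, -58, -53, -48]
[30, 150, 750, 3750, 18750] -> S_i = 30*5^i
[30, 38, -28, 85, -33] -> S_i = Random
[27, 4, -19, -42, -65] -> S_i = 27 + -23*i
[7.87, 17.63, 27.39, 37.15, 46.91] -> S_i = 7.87 + 9.76*i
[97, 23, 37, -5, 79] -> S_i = Random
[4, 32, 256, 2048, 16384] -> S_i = 4*8^i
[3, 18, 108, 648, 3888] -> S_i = 3*6^i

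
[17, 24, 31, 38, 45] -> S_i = 17 + 7*i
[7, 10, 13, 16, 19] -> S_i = 7 + 3*i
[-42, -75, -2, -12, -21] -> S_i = Random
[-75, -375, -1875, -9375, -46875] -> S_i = -75*5^i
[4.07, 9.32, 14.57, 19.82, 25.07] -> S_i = 4.07 + 5.25*i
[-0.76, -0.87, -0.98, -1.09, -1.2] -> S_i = -0.76 + -0.11*i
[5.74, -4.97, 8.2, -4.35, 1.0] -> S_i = Random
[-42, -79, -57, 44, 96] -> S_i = Random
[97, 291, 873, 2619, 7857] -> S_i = 97*3^i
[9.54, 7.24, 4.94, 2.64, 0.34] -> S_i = 9.54 + -2.30*i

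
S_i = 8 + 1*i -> [8, 9, 10, 11, 12]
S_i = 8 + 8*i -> [8, 16, 24, 32, 40]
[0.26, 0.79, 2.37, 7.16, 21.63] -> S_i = 0.26*3.02^i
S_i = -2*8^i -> [-2, -16, -128, -1024, -8192]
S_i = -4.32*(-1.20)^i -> [-4.32, 5.18, -6.22, 7.46, -8.96]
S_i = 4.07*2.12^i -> [4.07, 8.63, 18.29, 38.78, 82.21]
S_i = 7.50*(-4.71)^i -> [7.5, -35.33, 166.38, -783.65, 3691.01]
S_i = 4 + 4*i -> [4, 8, 12, 16, 20]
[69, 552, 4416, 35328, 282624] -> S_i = 69*8^i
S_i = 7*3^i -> [7, 21, 63, 189, 567]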